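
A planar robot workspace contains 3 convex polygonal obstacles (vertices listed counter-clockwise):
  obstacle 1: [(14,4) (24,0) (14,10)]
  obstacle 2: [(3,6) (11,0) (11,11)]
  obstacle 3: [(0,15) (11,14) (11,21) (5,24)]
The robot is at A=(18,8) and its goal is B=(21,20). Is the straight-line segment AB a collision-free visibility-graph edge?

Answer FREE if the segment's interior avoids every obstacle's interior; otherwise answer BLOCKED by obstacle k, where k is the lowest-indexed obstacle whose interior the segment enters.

FREE

Obstacle 1 [(14,4) (24,0) (14,10)]:
  edge (14,4)–(24,0): clear
  edge (24,0)–(14,10): clear
  edge (14,10)–(14,4): clear
  midpoint (39/2,14) outside
  → clear
Obstacle 2 [(3,6) (11,0) (11,11)]:
  edge (3,6)–(11,0): clear
  edge (11,0)–(11,11): clear
  edge (11,11)–(3,6): clear
  midpoint (39/2,14) outside
  → clear
Obstacle 3 [(0,15) (11,14) (11,21) (5,24)]:
  edge (0,15)–(11,14): clear
  edge (11,14)–(11,21): clear
  edge (11,21)–(5,24): clear
  edge (5,24)–(0,15): clear
  midpoint (39/2,14) outside
  → clear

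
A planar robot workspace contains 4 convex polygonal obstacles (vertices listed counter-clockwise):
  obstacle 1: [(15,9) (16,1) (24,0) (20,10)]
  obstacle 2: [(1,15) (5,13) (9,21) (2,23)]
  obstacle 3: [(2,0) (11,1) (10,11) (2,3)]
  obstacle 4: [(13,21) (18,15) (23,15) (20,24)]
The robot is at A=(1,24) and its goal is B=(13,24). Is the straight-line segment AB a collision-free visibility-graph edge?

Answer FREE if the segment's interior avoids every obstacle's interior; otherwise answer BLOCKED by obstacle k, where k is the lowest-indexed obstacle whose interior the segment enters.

FREE

Obstacle 1 [(15,9) (16,1) (24,0) (20,10)]:
  edge (15,9)–(16,1): clear
  edge (16,1)–(24,0): clear
  edge (24,0)–(20,10): clear
  edge (20,10)–(15,9): clear
  midpoint (7,24) outside
  → clear
Obstacle 2 [(1,15) (5,13) (9,21) (2,23)]:
  edge (1,15)–(5,13): clear
  edge (5,13)–(9,21): clear
  edge (9,21)–(2,23): clear
  edge (2,23)–(1,15): clear
  midpoint (7,24) outside
  → clear
Obstacle 3 [(2,0) (11,1) (10,11) (2,3)]:
  edge (2,0)–(11,1): clear
  edge (11,1)–(10,11): clear
  edge (10,11)–(2,3): clear
  edge (2,3)–(2,0): clear
  midpoint (7,24) outside
  → clear
Obstacle 4 [(13,21) (18,15) (23,15) (20,24)]:
  edge (13,21)–(18,15): clear
  edge (18,15)–(23,15): clear
  edge (23,15)–(20,24): clear
  edge (20,24)–(13,21): clear
  midpoint (7,24) outside
  → clear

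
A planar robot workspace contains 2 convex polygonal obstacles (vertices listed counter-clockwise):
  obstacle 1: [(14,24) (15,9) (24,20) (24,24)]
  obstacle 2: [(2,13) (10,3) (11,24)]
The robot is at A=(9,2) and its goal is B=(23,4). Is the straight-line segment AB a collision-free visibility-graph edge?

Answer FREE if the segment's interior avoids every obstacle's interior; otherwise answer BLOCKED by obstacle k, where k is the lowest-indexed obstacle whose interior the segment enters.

Obstacle 1 [(14,24) (15,9) (24,20) (24,24)]:
  edge (14,24)–(15,9): clear
  edge (15,9)–(24,20): clear
  edge (24,20)–(24,24): clear
  edge (24,24)–(14,24): clear
  midpoint (16,3) outside
  → clear
Obstacle 2 [(2,13) (10,3) (11,24)]:
  edge (2,13)–(10,3): clear
  edge (10,3)–(11,24): clear
  edge (11,24)–(2,13): clear
  midpoint (16,3) outside
  → clear

FREE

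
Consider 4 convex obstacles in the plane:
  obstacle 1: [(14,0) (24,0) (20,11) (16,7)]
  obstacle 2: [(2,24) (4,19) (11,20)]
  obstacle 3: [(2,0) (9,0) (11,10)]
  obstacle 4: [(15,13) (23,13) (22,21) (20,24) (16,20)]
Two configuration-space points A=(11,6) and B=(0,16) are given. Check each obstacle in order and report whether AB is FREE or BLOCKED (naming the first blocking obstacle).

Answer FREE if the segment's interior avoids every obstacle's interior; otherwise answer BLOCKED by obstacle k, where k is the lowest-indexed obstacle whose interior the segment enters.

Obstacle 1 [(14,0) (24,0) (20,11) (16,7)]:
  edge (14,0)–(24,0): clear
  edge (24,0)–(20,11): clear
  edge (20,11)–(16,7): clear
  edge (16,7)–(14,0): clear
  midpoint (11/2,11) outside
  → clear
Obstacle 2 [(2,24) (4,19) (11,20)]:
  edge (2,24)–(4,19): clear
  edge (4,19)–(11,20): clear
  edge (11,20)–(2,24): clear
  midpoint (11/2,11) outside
  → clear
Obstacle 3 [(2,0) (9,0) (11,10)]:
  edge (2,0)–(9,0): clear
  edge (9,0)–(11,10): crosses AB
  edge (11,10)–(2,0): crosses AB
  → BLOCKED
Obstacle 4 [(15,13) (23,13) (22,21) (20,24) (16,20)]:
  edge (15,13)–(23,13): clear
  edge (23,13)–(22,21): clear
  edge (22,21)–(20,24): clear
  edge (20,24)–(16,20): clear
  edge (16,20)–(15,13): clear
  midpoint (11/2,11) outside
  → clear

BLOCKED by obstacle 3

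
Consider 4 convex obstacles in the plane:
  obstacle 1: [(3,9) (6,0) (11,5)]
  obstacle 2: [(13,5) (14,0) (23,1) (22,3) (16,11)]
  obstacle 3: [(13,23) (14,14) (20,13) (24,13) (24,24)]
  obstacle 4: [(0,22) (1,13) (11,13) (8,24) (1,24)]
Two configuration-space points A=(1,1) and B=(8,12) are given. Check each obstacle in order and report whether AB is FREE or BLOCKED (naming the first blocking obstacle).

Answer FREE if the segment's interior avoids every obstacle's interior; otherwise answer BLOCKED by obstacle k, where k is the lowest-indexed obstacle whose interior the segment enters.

Obstacle 1 [(3,9) (6,0) (11,5)]:
  edge (3,9)–(6,0): crosses AB
  edge (6,0)–(11,5): clear
  edge (11,5)–(3,9): crosses AB
  → BLOCKED
Obstacle 2 [(13,5) (14,0) (23,1) (22,3) (16,11)]:
  edge (13,5)–(14,0): clear
  edge (14,0)–(23,1): clear
  edge (23,1)–(22,3): clear
  edge (22,3)–(16,11): clear
  edge (16,11)–(13,5): clear
  midpoint (9/2,13/2) outside
  → clear
Obstacle 3 [(13,23) (14,14) (20,13) (24,13) (24,24)]:
  edge (13,23)–(14,14): clear
  edge (14,14)–(20,13): clear
  edge (20,13)–(24,13): clear
  edge (24,13)–(24,24): clear
  edge (24,24)–(13,23): clear
  midpoint (9/2,13/2) outside
  → clear
Obstacle 4 [(0,22) (1,13) (11,13) (8,24) (1,24)]:
  edge (0,22)–(1,13): clear
  edge (1,13)–(11,13): clear
  edge (11,13)–(8,24): clear
  edge (8,24)–(1,24): clear
  edge (1,24)–(0,22): clear
  midpoint (9/2,13/2) outside
  → clear

BLOCKED by obstacle 1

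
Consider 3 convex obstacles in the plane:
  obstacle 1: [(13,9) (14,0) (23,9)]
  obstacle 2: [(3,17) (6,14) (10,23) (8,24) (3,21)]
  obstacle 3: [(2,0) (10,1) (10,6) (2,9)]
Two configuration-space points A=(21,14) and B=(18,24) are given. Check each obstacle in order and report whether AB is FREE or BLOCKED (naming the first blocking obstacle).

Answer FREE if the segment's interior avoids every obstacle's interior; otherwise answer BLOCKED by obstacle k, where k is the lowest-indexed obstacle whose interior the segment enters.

Obstacle 1 [(13,9) (14,0) (23,9)]:
  edge (13,9)–(14,0): clear
  edge (14,0)–(23,9): clear
  edge (23,9)–(13,9): clear
  midpoint (39/2,19) outside
  → clear
Obstacle 2 [(3,17) (6,14) (10,23) (8,24) (3,21)]:
  edge (3,17)–(6,14): clear
  edge (6,14)–(10,23): clear
  edge (10,23)–(8,24): clear
  edge (8,24)–(3,21): clear
  edge (3,21)–(3,17): clear
  midpoint (39/2,19) outside
  → clear
Obstacle 3 [(2,0) (10,1) (10,6) (2,9)]:
  edge (2,0)–(10,1): clear
  edge (10,1)–(10,6): clear
  edge (10,6)–(2,9): clear
  edge (2,9)–(2,0): clear
  midpoint (39/2,19) outside
  → clear

FREE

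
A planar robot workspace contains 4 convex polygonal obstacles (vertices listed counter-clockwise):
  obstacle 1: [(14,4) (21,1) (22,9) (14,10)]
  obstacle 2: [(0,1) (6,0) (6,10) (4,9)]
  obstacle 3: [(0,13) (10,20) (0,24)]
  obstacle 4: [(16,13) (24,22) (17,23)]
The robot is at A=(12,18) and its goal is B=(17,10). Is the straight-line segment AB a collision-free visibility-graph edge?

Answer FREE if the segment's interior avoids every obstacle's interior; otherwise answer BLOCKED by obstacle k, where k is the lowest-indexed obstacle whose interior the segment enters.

FREE

Obstacle 1 [(14,4) (21,1) (22,9) (14,10)]:
  edge (14,4)–(21,1): clear
  edge (21,1)–(22,9): clear
  edge (22,9)–(14,10): clear
  edge (14,10)–(14,4): clear
  midpoint (29/2,14) outside
  → clear
Obstacle 2 [(0,1) (6,0) (6,10) (4,9)]:
  edge (0,1)–(6,0): clear
  edge (6,0)–(6,10): clear
  edge (6,10)–(4,9): clear
  edge (4,9)–(0,1): clear
  midpoint (29/2,14) outside
  → clear
Obstacle 3 [(0,13) (10,20) (0,24)]:
  edge (0,13)–(10,20): clear
  edge (10,20)–(0,24): clear
  edge (0,24)–(0,13): clear
  midpoint (29/2,14) outside
  → clear
Obstacle 4 [(16,13) (24,22) (17,23)]:
  edge (16,13)–(24,22): clear
  edge (24,22)–(17,23): clear
  edge (17,23)–(16,13): clear
  midpoint (29/2,14) outside
  → clear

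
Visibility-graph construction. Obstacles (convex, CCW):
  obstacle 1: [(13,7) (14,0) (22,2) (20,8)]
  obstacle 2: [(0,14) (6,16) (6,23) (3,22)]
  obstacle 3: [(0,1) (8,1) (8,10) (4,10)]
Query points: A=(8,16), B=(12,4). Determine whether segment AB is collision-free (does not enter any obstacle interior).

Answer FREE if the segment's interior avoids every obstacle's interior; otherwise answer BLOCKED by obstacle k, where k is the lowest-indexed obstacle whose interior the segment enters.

Obstacle 1 [(13,7) (14,0) (22,2) (20,8)]:
  edge (13,7)–(14,0): clear
  edge (14,0)–(22,2): clear
  edge (22,2)–(20,8): clear
  edge (20,8)–(13,7): clear
  midpoint (10,10) outside
  → clear
Obstacle 2 [(0,14) (6,16) (6,23) (3,22)]:
  edge (0,14)–(6,16): clear
  edge (6,16)–(6,23): clear
  edge (6,23)–(3,22): clear
  edge (3,22)–(0,14): clear
  midpoint (10,10) outside
  → clear
Obstacle 3 [(0,1) (8,1) (8,10) (4,10)]:
  edge (0,1)–(8,1): clear
  edge (8,1)–(8,10): clear
  edge (8,10)–(4,10): clear
  edge (4,10)–(0,1): clear
  midpoint (10,10) outside
  → clear

FREE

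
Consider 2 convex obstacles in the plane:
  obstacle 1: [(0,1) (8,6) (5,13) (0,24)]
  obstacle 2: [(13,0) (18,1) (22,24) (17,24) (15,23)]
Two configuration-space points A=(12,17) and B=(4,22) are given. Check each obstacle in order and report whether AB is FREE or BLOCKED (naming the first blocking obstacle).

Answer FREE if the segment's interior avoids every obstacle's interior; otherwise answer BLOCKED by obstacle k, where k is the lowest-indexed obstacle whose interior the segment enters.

FREE

Obstacle 1 [(0,1) (8,6) (5,13) (0,24)]:
  edge (0,1)–(8,6): clear
  edge (8,6)–(5,13): clear
  edge (5,13)–(0,24): clear
  edge (0,24)–(0,1): clear
  midpoint (8,39/2) outside
  → clear
Obstacle 2 [(13,0) (18,1) (22,24) (17,24) (15,23)]:
  edge (13,0)–(18,1): clear
  edge (18,1)–(22,24): clear
  edge (22,24)–(17,24): clear
  edge (17,24)–(15,23): clear
  edge (15,23)–(13,0): clear
  midpoint (8,39/2) outside
  → clear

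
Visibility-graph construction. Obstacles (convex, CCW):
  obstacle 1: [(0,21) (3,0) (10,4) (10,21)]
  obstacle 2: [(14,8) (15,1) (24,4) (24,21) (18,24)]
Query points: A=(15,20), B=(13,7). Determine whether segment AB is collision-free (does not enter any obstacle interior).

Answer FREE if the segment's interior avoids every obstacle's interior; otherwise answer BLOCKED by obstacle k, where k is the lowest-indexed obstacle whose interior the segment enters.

Obstacle 1 [(0,21) (3,0) (10,4) (10,21)]:
  edge (0,21)–(3,0): clear
  edge (3,0)–(10,4): clear
  edge (10,4)–(10,21): clear
  edge (10,21)–(0,21): clear
  midpoint (14,27/2) outside
  → clear
Obstacle 2 [(14,8) (15,1) (24,4) (24,21) (18,24)]:
  edge (14,8)–(15,1): clear
  edge (15,1)–(24,4): clear
  edge (24,4)–(24,21): clear
  edge (24,21)–(18,24): clear
  edge (18,24)–(14,8): clear
  midpoint (14,27/2) outside
  → clear

FREE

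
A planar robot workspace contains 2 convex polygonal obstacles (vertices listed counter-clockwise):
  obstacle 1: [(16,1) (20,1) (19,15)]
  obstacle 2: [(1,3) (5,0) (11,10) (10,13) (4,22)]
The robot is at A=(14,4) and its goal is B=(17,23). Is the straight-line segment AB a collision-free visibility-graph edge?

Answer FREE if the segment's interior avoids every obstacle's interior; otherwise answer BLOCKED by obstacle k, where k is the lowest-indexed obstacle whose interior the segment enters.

FREE

Obstacle 1 [(16,1) (20,1) (19,15)]:
  edge (16,1)–(20,1): clear
  edge (20,1)–(19,15): clear
  edge (19,15)–(16,1): clear
  midpoint (31/2,27/2) outside
  → clear
Obstacle 2 [(1,3) (5,0) (11,10) (10,13) (4,22)]:
  edge (1,3)–(5,0): clear
  edge (5,0)–(11,10): clear
  edge (11,10)–(10,13): clear
  edge (10,13)–(4,22): clear
  edge (4,22)–(1,3): clear
  midpoint (31/2,27/2) outside
  → clear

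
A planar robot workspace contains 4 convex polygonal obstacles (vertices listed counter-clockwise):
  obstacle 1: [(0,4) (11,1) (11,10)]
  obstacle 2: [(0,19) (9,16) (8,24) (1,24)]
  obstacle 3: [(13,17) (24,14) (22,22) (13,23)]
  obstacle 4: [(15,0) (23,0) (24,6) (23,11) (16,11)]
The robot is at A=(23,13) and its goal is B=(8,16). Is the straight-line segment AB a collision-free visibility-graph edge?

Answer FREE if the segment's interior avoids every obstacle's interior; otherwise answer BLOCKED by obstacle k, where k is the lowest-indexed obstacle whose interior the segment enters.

Obstacle 1 [(0,4) (11,1) (11,10)]:
  edge (0,4)–(11,1): clear
  edge (11,1)–(11,10): clear
  edge (11,10)–(0,4): clear
  midpoint (31/2,29/2) outside
  → clear
Obstacle 2 [(0,19) (9,16) (8,24) (1,24)]:
  edge (0,19)–(9,16): clear
  edge (9,16)–(8,24): clear
  edge (8,24)–(1,24): clear
  edge (1,24)–(0,19): clear
  midpoint (31/2,29/2) outside
  → clear
Obstacle 3 [(13,17) (24,14) (22,22) (13,23)]:
  edge (13,17)–(24,14): clear
  edge (24,14)–(22,22): clear
  edge (22,22)–(13,23): clear
  edge (13,23)–(13,17): clear
  midpoint (31/2,29/2) outside
  → clear
Obstacle 4 [(15,0) (23,0) (24,6) (23,11) (16,11)]:
  edge (15,0)–(23,0): clear
  edge (23,0)–(24,6): clear
  edge (24,6)–(23,11): clear
  edge (23,11)–(16,11): clear
  edge (16,11)–(15,0): clear
  midpoint (31/2,29/2) outside
  → clear

FREE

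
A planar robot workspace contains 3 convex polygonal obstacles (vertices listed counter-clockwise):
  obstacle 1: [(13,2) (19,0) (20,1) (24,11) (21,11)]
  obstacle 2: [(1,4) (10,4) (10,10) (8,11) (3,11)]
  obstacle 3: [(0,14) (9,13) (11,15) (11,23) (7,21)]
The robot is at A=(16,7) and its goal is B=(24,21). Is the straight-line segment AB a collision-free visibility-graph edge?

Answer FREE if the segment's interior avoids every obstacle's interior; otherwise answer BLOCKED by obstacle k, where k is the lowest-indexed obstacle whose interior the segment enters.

Obstacle 1 [(13,2) (19,0) (20,1) (24,11) (21,11)]:
  edge (13,2)–(19,0): clear
  edge (19,0)–(20,1): clear
  edge (20,1)–(24,11): clear
  edge (24,11)–(21,11): clear
  edge (21,11)–(13,2): clear
  midpoint (20,14) outside
  → clear
Obstacle 2 [(1,4) (10,4) (10,10) (8,11) (3,11)]:
  edge (1,4)–(10,4): clear
  edge (10,4)–(10,10): clear
  edge (10,10)–(8,11): clear
  edge (8,11)–(3,11): clear
  edge (3,11)–(1,4): clear
  midpoint (20,14) outside
  → clear
Obstacle 3 [(0,14) (9,13) (11,15) (11,23) (7,21)]:
  edge (0,14)–(9,13): clear
  edge (9,13)–(11,15): clear
  edge (11,15)–(11,23): clear
  edge (11,23)–(7,21): clear
  edge (7,21)–(0,14): clear
  midpoint (20,14) outside
  → clear

FREE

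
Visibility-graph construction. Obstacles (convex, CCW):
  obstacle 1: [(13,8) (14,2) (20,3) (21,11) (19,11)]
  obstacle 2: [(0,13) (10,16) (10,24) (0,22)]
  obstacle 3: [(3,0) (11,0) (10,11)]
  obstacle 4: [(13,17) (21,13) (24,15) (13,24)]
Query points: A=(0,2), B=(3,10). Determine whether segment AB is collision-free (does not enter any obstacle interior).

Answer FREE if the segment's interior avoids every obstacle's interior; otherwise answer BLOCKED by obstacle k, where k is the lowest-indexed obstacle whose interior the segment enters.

Obstacle 1 [(13,8) (14,2) (20,3) (21,11) (19,11)]:
  edge (13,8)–(14,2): clear
  edge (14,2)–(20,3): clear
  edge (20,3)–(21,11): clear
  edge (21,11)–(19,11): clear
  edge (19,11)–(13,8): clear
  midpoint (3/2,6) outside
  → clear
Obstacle 2 [(0,13) (10,16) (10,24) (0,22)]:
  edge (0,13)–(10,16): clear
  edge (10,16)–(10,24): clear
  edge (10,24)–(0,22): clear
  edge (0,22)–(0,13): clear
  midpoint (3/2,6) outside
  → clear
Obstacle 3 [(3,0) (11,0) (10,11)]:
  edge (3,0)–(11,0): clear
  edge (11,0)–(10,11): clear
  edge (10,11)–(3,0): clear
  midpoint (3/2,6) outside
  → clear
Obstacle 4 [(13,17) (21,13) (24,15) (13,24)]:
  edge (13,17)–(21,13): clear
  edge (21,13)–(24,15): clear
  edge (24,15)–(13,24): clear
  edge (13,24)–(13,17): clear
  midpoint (3/2,6) outside
  → clear

FREE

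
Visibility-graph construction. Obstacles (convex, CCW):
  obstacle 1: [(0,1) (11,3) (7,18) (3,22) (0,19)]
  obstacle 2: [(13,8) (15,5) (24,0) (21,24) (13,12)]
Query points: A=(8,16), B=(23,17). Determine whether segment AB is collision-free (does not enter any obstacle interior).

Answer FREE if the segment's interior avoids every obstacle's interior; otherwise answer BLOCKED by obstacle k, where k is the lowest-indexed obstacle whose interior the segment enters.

BLOCKED by obstacle 2

Obstacle 1 [(0,1) (11,3) (7,18) (3,22) (0,19)]:
  edge (0,1)–(11,3): clear
  edge (11,3)–(7,18): clear
  edge (7,18)–(3,22): clear
  edge (3,22)–(0,19): clear
  edge (0,19)–(0,1): clear
  midpoint (31/2,33/2) outside
  → clear
Obstacle 2 [(13,8) (15,5) (24,0) (21,24) (13,12)]:
  edge (13,8)–(15,5): clear
  edge (15,5)–(24,0): clear
  edge (24,0)–(21,24): crosses AB
  edge (21,24)–(13,12): crosses AB
  edge (13,12)–(13,8): clear
  → BLOCKED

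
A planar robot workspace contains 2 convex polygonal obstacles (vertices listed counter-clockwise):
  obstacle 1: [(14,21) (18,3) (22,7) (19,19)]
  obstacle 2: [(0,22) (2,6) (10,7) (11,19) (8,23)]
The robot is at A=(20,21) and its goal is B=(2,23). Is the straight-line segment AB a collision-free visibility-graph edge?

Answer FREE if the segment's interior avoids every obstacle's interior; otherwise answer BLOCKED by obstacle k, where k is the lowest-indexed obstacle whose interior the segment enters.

BLOCKED by obstacle 2

Obstacle 1 [(14,21) (18,3) (22,7) (19,19)]:
  edge (14,21)–(18,3): clear
  edge (18,3)–(22,7): clear
  edge (22,7)–(19,19): clear
  edge (19,19)–(14,21): clear
  midpoint (11,22) outside
  → clear
Obstacle 2 [(0,22) (2,6) (10,7) (11,19) (8,23)]:
  edge (0,22)–(2,6): clear
  edge (2,6)–(10,7): clear
  edge (10,7)–(11,19): clear
  edge (11,19)–(8,23): crosses AB
  edge (8,23)–(0,22): crosses AB
  → BLOCKED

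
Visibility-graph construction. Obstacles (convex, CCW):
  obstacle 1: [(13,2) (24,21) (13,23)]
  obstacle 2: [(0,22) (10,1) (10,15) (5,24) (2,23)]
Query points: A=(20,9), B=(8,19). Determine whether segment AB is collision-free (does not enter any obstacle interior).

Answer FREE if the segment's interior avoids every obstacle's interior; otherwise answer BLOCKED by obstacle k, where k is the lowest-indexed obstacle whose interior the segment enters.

BLOCKED by obstacle 1

Obstacle 1 [(13,2) (24,21) (13,23)]:
  edge (13,2)–(24,21): crosses AB
  edge (24,21)–(13,23): clear
  edge (13,23)–(13,2): crosses AB
  → BLOCKED
Obstacle 2 [(0,22) (10,1) (10,15) (5,24) (2,23)]:
  edge (0,22)–(10,1): clear
  edge (10,1)–(10,15): clear
  edge (10,15)–(5,24): clear
  edge (5,24)–(2,23): clear
  edge (2,23)–(0,22): clear
  midpoint (14,14) outside
  → clear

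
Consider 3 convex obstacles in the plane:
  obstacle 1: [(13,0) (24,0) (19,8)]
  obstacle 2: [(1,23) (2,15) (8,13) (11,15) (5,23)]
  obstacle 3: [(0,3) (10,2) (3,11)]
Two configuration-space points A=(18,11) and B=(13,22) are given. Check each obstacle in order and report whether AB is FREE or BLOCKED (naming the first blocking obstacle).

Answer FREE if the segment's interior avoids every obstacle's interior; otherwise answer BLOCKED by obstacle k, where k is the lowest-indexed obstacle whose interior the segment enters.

FREE

Obstacle 1 [(13,0) (24,0) (19,8)]:
  edge (13,0)–(24,0): clear
  edge (24,0)–(19,8): clear
  edge (19,8)–(13,0): clear
  midpoint (31/2,33/2) outside
  → clear
Obstacle 2 [(1,23) (2,15) (8,13) (11,15) (5,23)]:
  edge (1,23)–(2,15): clear
  edge (2,15)–(8,13): clear
  edge (8,13)–(11,15): clear
  edge (11,15)–(5,23): clear
  edge (5,23)–(1,23): clear
  midpoint (31/2,33/2) outside
  → clear
Obstacle 3 [(0,3) (10,2) (3,11)]:
  edge (0,3)–(10,2): clear
  edge (10,2)–(3,11): clear
  edge (3,11)–(0,3): clear
  midpoint (31/2,33/2) outside
  → clear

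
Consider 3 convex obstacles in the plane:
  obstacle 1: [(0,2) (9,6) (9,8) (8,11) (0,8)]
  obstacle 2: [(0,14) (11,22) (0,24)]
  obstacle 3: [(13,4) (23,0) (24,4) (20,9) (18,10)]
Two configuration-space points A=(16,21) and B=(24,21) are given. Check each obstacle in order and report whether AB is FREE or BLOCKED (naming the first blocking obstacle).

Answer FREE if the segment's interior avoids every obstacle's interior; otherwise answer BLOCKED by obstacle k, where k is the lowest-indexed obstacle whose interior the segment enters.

FREE

Obstacle 1 [(0,2) (9,6) (9,8) (8,11) (0,8)]:
  edge (0,2)–(9,6): clear
  edge (9,6)–(9,8): clear
  edge (9,8)–(8,11): clear
  edge (8,11)–(0,8): clear
  edge (0,8)–(0,2): clear
  midpoint (20,21) outside
  → clear
Obstacle 2 [(0,14) (11,22) (0,24)]:
  edge (0,14)–(11,22): clear
  edge (11,22)–(0,24): clear
  edge (0,24)–(0,14): clear
  midpoint (20,21) outside
  → clear
Obstacle 3 [(13,4) (23,0) (24,4) (20,9) (18,10)]:
  edge (13,4)–(23,0): clear
  edge (23,0)–(24,4): clear
  edge (24,4)–(20,9): clear
  edge (20,9)–(18,10): clear
  edge (18,10)–(13,4): clear
  midpoint (20,21) outside
  → clear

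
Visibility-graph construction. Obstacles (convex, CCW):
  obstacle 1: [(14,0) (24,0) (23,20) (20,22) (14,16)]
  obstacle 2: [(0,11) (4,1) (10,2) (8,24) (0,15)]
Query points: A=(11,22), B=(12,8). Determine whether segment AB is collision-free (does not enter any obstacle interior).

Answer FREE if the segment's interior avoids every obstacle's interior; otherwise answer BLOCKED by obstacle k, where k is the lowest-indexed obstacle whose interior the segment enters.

Obstacle 1 [(14,0) (24,0) (23,20) (20,22) (14,16)]:
  edge (14,0)–(24,0): clear
  edge (24,0)–(23,20): clear
  edge (23,20)–(20,22): clear
  edge (20,22)–(14,16): clear
  edge (14,16)–(14,0): clear
  midpoint (23/2,15) outside
  → clear
Obstacle 2 [(0,11) (4,1) (10,2) (8,24) (0,15)]:
  edge (0,11)–(4,1): clear
  edge (4,1)–(10,2): clear
  edge (10,2)–(8,24): clear
  edge (8,24)–(0,15): clear
  edge (0,15)–(0,11): clear
  midpoint (23/2,15) outside
  → clear

FREE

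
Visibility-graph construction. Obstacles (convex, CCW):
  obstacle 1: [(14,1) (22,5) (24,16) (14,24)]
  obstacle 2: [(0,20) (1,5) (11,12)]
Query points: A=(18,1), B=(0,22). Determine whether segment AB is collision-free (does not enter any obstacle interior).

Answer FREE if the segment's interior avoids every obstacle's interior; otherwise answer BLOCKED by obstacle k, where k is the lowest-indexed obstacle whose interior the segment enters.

Obstacle 1 [(14,1) (22,5) (24,16) (14,24)]:
  edge (14,1)–(22,5): crosses AB
  edge (22,5)–(24,16): clear
  edge (24,16)–(14,24): clear
  edge (14,24)–(14,1): crosses AB
  → BLOCKED
Obstacle 2 [(0,20) (1,5) (11,12)]:
  edge (0,20)–(1,5): clear
  edge (1,5)–(11,12): crosses AB
  edge (11,12)–(0,20): crosses AB
  → BLOCKED

BLOCKED by obstacle 1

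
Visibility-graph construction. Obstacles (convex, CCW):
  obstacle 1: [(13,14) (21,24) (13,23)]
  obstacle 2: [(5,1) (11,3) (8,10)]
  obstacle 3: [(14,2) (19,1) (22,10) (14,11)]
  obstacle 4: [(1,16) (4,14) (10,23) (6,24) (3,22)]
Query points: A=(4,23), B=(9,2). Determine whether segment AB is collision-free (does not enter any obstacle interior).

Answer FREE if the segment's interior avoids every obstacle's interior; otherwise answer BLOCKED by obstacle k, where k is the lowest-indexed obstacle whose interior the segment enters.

BLOCKED by obstacle 2

Obstacle 1 [(13,14) (21,24) (13,23)]:
  edge (13,14)–(21,24): clear
  edge (21,24)–(13,23): clear
  edge (13,23)–(13,14): clear
  midpoint (13/2,25/2) outside
  → clear
Obstacle 2 [(5,1) (11,3) (8,10)]:
  edge (5,1)–(11,3): crosses AB
  edge (11,3)–(8,10): clear
  edge (8,10)–(5,1): crosses AB
  → BLOCKED
Obstacle 3 [(14,2) (19,1) (22,10) (14,11)]:
  edge (14,2)–(19,1): clear
  edge (19,1)–(22,10): clear
  edge (22,10)–(14,11): clear
  edge (14,11)–(14,2): clear
  midpoint (13/2,25/2) outside
  → clear
Obstacle 4 [(1,16) (4,14) (10,23) (6,24) (3,22)]:
  edge (1,16)–(4,14): clear
  edge (4,14)–(10,23): crosses AB
  edge (10,23)–(6,24): clear
  edge (6,24)–(3,22): crosses AB
  edge (3,22)–(1,16): clear
  → BLOCKED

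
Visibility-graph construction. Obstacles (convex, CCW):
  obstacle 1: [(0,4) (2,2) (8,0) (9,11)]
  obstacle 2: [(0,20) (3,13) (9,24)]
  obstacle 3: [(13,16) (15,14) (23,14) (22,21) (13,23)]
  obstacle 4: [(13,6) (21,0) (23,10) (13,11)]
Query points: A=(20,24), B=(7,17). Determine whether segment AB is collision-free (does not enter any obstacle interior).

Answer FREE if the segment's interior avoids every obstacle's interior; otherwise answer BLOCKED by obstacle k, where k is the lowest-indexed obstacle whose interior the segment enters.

Obstacle 1 [(0,4) (2,2) (8,0) (9,11)]:
  edge (0,4)–(2,2): clear
  edge (2,2)–(8,0): clear
  edge (8,0)–(9,11): clear
  edge (9,11)–(0,4): clear
  midpoint (27/2,41/2) outside
  → clear
Obstacle 2 [(0,20) (3,13) (9,24)]:
  edge (0,20)–(3,13): clear
  edge (3,13)–(9,24): clear
  edge (9,24)–(0,20): clear
  midpoint (27/2,41/2) outside
  → clear
Obstacle 3 [(13,16) (15,14) (23,14) (22,21) (13,23)]:
  edge (13,16)–(15,14): clear
  edge (15,14)–(23,14): clear
  edge (23,14)–(22,21): clear
  edge (22,21)–(13,23): crosses AB
  edge (13,23)–(13,16): crosses AB
  → BLOCKED
Obstacle 4 [(13,6) (21,0) (23,10) (13,11)]:
  edge (13,6)–(21,0): clear
  edge (21,0)–(23,10): clear
  edge (23,10)–(13,11): clear
  edge (13,11)–(13,6): clear
  midpoint (27/2,41/2) outside
  → clear

BLOCKED by obstacle 3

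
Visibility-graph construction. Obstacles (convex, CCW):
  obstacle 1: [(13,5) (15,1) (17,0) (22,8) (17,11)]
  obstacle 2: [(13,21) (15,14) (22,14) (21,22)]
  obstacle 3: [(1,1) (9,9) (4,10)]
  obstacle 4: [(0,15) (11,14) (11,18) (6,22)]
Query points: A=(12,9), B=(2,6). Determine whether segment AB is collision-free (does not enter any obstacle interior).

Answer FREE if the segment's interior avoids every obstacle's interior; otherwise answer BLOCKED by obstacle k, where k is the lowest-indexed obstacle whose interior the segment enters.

Obstacle 1 [(13,5) (15,1) (17,0) (22,8) (17,11)]:
  edge (13,5)–(15,1): clear
  edge (15,1)–(17,0): clear
  edge (17,0)–(22,8): clear
  edge (22,8)–(17,11): clear
  edge (17,11)–(13,5): clear
  midpoint (7,15/2) outside
  → clear
Obstacle 2 [(13,21) (15,14) (22,14) (21,22)]:
  edge (13,21)–(15,14): clear
  edge (15,14)–(22,14): clear
  edge (22,14)–(21,22): clear
  edge (21,22)–(13,21): clear
  midpoint (7,15/2) outside
  → clear
Obstacle 3 [(1,1) (9,9) (4,10)]:
  edge (1,1)–(9,9): crosses AB
  edge (9,9)–(4,10): clear
  edge (4,10)–(1,1): crosses AB
  → BLOCKED
Obstacle 4 [(0,15) (11,14) (11,18) (6,22)]:
  edge (0,15)–(11,14): clear
  edge (11,14)–(11,18): clear
  edge (11,18)–(6,22): clear
  edge (6,22)–(0,15): clear
  midpoint (7,15/2) outside
  → clear

BLOCKED by obstacle 3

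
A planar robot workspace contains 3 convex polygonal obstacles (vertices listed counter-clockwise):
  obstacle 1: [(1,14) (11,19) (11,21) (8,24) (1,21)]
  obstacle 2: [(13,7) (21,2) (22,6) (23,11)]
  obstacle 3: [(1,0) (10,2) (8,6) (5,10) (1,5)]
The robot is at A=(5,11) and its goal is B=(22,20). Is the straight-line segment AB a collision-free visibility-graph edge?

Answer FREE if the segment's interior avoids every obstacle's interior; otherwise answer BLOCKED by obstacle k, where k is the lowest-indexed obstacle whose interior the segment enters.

FREE

Obstacle 1 [(1,14) (11,19) (11,21) (8,24) (1,21)]:
  edge (1,14)–(11,19): clear
  edge (11,19)–(11,21): clear
  edge (11,21)–(8,24): clear
  edge (8,24)–(1,21): clear
  edge (1,21)–(1,14): clear
  midpoint (27/2,31/2) outside
  → clear
Obstacle 2 [(13,7) (21,2) (22,6) (23,11)]:
  edge (13,7)–(21,2): clear
  edge (21,2)–(22,6): clear
  edge (22,6)–(23,11): clear
  edge (23,11)–(13,7): clear
  midpoint (27/2,31/2) outside
  → clear
Obstacle 3 [(1,0) (10,2) (8,6) (5,10) (1,5)]:
  edge (1,0)–(10,2): clear
  edge (10,2)–(8,6): clear
  edge (8,6)–(5,10): clear
  edge (5,10)–(1,5): clear
  edge (1,5)–(1,0): clear
  midpoint (27/2,31/2) outside
  → clear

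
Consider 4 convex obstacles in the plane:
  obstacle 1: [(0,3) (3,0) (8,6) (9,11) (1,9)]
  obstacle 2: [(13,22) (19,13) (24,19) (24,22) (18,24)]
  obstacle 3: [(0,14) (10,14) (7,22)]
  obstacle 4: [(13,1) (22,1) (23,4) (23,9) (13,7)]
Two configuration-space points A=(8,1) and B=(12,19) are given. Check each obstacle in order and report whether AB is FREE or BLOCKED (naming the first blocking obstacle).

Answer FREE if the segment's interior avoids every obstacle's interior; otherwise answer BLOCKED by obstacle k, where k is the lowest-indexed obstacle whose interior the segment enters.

Obstacle 1 [(0,3) (3,0) (8,6) (9,11) (1,9)]:
  edge (0,3)–(3,0): clear
  edge (3,0)–(8,6): clear
  edge (8,6)–(9,11): clear
  edge (9,11)–(1,9): clear
  edge (1,9)–(0,3): clear
  midpoint (10,10) outside
  → clear
Obstacle 2 [(13,22) (19,13) (24,19) (24,22) (18,24)]:
  edge (13,22)–(19,13): clear
  edge (19,13)–(24,19): clear
  edge (24,19)–(24,22): clear
  edge (24,22)–(18,24): clear
  edge (18,24)–(13,22): clear
  midpoint (10,10) outside
  → clear
Obstacle 3 [(0,14) (10,14) (7,22)]:
  edge (0,14)–(10,14): clear
  edge (10,14)–(7,22): clear
  edge (7,22)–(0,14): clear
  midpoint (10,10) outside
  → clear
Obstacle 4 [(13,1) (22,1) (23,4) (23,9) (13,7)]:
  edge (13,1)–(22,1): clear
  edge (22,1)–(23,4): clear
  edge (23,4)–(23,9): clear
  edge (23,9)–(13,7): clear
  edge (13,7)–(13,1): clear
  midpoint (10,10) outside
  → clear

FREE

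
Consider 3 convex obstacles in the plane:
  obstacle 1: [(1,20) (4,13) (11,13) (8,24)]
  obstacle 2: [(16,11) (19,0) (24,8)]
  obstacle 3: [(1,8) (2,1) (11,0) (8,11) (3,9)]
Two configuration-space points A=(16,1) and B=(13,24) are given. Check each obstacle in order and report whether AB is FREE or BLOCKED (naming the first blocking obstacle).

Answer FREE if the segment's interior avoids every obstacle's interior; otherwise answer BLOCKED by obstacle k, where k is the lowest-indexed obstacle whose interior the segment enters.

FREE

Obstacle 1 [(1,20) (4,13) (11,13) (8,24)]:
  edge (1,20)–(4,13): clear
  edge (4,13)–(11,13): clear
  edge (11,13)–(8,24): clear
  edge (8,24)–(1,20): clear
  midpoint (29/2,25/2) outside
  → clear
Obstacle 2 [(16,11) (19,0) (24,8)]:
  edge (16,11)–(19,0): clear
  edge (19,0)–(24,8): clear
  edge (24,8)–(16,11): clear
  midpoint (29/2,25/2) outside
  → clear
Obstacle 3 [(1,8) (2,1) (11,0) (8,11) (3,9)]:
  edge (1,8)–(2,1): clear
  edge (2,1)–(11,0): clear
  edge (11,0)–(8,11): clear
  edge (8,11)–(3,9): clear
  edge (3,9)–(1,8): clear
  midpoint (29/2,25/2) outside
  → clear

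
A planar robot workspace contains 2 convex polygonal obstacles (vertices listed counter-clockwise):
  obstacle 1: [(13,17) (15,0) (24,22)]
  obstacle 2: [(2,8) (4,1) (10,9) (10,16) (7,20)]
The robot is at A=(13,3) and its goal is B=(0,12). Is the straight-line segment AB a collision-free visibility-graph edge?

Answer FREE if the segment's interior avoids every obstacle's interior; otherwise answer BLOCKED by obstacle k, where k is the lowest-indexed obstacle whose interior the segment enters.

Obstacle 1 [(13,17) (15,0) (24,22)]:
  edge (13,17)–(15,0): clear
  edge (15,0)–(24,22): clear
  edge (24,22)–(13,17): clear
  midpoint (13/2,15/2) outside
  → clear
Obstacle 2 [(2,8) (4,1) (10,9) (10,16) (7,20)]:
  edge (2,8)–(4,1): clear
  edge (4,1)–(10,9): crosses AB
  edge (10,9)–(10,16): clear
  edge (10,16)–(7,20): clear
  edge (7,20)–(2,8): crosses AB
  → BLOCKED

BLOCKED by obstacle 2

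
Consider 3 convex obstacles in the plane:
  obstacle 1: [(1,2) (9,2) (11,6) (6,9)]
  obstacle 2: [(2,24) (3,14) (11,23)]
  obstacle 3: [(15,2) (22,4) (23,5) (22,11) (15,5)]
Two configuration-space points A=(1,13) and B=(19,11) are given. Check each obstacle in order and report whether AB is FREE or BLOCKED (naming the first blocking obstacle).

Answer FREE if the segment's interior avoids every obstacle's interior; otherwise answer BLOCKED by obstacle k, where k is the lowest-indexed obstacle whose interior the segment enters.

Obstacle 1 [(1,2) (9,2) (11,6) (6,9)]:
  edge (1,2)–(9,2): clear
  edge (9,2)–(11,6): clear
  edge (11,6)–(6,9): clear
  edge (6,9)–(1,2): clear
  midpoint (10,12) outside
  → clear
Obstacle 2 [(2,24) (3,14) (11,23)]:
  edge (2,24)–(3,14): clear
  edge (3,14)–(11,23): clear
  edge (11,23)–(2,24): clear
  midpoint (10,12) outside
  → clear
Obstacle 3 [(15,2) (22,4) (23,5) (22,11) (15,5)]:
  edge (15,2)–(22,4): clear
  edge (22,4)–(23,5): clear
  edge (23,5)–(22,11): clear
  edge (22,11)–(15,5): clear
  edge (15,5)–(15,2): clear
  midpoint (10,12) outside
  → clear

FREE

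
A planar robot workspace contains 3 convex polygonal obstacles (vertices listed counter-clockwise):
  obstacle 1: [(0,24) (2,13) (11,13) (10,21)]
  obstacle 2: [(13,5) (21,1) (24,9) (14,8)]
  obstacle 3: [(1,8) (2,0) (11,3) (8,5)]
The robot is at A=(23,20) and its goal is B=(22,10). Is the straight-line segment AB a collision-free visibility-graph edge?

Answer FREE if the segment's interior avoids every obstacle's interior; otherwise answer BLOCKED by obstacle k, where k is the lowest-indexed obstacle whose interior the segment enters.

FREE

Obstacle 1 [(0,24) (2,13) (11,13) (10,21)]:
  edge (0,24)–(2,13): clear
  edge (2,13)–(11,13): clear
  edge (11,13)–(10,21): clear
  edge (10,21)–(0,24): clear
  midpoint (45/2,15) outside
  → clear
Obstacle 2 [(13,5) (21,1) (24,9) (14,8)]:
  edge (13,5)–(21,1): clear
  edge (21,1)–(24,9): clear
  edge (24,9)–(14,8): clear
  edge (14,8)–(13,5): clear
  midpoint (45/2,15) outside
  → clear
Obstacle 3 [(1,8) (2,0) (11,3) (8,5)]:
  edge (1,8)–(2,0): clear
  edge (2,0)–(11,3): clear
  edge (11,3)–(8,5): clear
  edge (8,5)–(1,8): clear
  midpoint (45/2,15) outside
  → clear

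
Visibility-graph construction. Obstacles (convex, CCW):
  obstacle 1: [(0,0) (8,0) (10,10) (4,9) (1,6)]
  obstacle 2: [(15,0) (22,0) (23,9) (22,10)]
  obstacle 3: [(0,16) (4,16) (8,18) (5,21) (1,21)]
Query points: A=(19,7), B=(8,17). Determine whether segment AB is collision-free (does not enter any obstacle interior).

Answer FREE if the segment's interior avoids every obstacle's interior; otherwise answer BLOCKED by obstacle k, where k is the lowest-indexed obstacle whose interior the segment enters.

FREE

Obstacle 1 [(0,0) (8,0) (10,10) (4,9) (1,6)]:
  edge (0,0)–(8,0): clear
  edge (8,0)–(10,10): clear
  edge (10,10)–(4,9): clear
  edge (4,9)–(1,6): clear
  edge (1,6)–(0,0): clear
  midpoint (27/2,12) outside
  → clear
Obstacle 2 [(15,0) (22,0) (23,9) (22,10)]:
  edge (15,0)–(22,0): clear
  edge (22,0)–(23,9): clear
  edge (23,9)–(22,10): clear
  edge (22,10)–(15,0): clear
  midpoint (27/2,12) outside
  → clear
Obstacle 3 [(0,16) (4,16) (8,18) (5,21) (1,21)]:
  edge (0,16)–(4,16): clear
  edge (4,16)–(8,18): clear
  edge (8,18)–(5,21): clear
  edge (5,21)–(1,21): clear
  edge (1,21)–(0,16): clear
  midpoint (27/2,12) outside
  → clear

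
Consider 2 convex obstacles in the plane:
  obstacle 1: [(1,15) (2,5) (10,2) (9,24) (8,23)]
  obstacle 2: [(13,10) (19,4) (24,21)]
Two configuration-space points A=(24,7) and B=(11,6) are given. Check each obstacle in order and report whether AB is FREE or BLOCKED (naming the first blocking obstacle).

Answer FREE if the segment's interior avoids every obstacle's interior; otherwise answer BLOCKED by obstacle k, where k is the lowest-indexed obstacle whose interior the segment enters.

BLOCKED by obstacle 2

Obstacle 1 [(1,15) (2,5) (10,2) (9,24) (8,23)]:
  edge (1,15)–(2,5): clear
  edge (2,5)–(10,2): clear
  edge (10,2)–(9,24): clear
  edge (9,24)–(8,23): clear
  edge (8,23)–(1,15): clear
  midpoint (35/2,13/2) outside
  → clear
Obstacle 2 [(13,10) (19,4) (24,21)]:
  edge (13,10)–(19,4): crosses AB
  edge (19,4)–(24,21): crosses AB
  edge (24,21)–(13,10): clear
  → BLOCKED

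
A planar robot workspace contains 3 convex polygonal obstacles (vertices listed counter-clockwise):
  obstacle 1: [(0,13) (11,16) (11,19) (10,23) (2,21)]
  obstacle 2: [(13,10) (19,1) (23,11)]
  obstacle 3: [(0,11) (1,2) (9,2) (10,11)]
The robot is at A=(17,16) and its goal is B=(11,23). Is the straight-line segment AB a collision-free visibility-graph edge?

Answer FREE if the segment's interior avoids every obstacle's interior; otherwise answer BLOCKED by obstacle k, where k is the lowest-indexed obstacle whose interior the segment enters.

Obstacle 1 [(0,13) (11,16) (11,19) (10,23) (2,21)]:
  edge (0,13)–(11,16): clear
  edge (11,16)–(11,19): clear
  edge (11,19)–(10,23): clear
  edge (10,23)–(2,21): clear
  edge (2,21)–(0,13): clear
  midpoint (14,39/2) outside
  → clear
Obstacle 2 [(13,10) (19,1) (23,11)]:
  edge (13,10)–(19,1): clear
  edge (19,1)–(23,11): clear
  edge (23,11)–(13,10): clear
  midpoint (14,39/2) outside
  → clear
Obstacle 3 [(0,11) (1,2) (9,2) (10,11)]:
  edge (0,11)–(1,2): clear
  edge (1,2)–(9,2): clear
  edge (9,2)–(10,11): clear
  edge (10,11)–(0,11): clear
  midpoint (14,39/2) outside
  → clear

FREE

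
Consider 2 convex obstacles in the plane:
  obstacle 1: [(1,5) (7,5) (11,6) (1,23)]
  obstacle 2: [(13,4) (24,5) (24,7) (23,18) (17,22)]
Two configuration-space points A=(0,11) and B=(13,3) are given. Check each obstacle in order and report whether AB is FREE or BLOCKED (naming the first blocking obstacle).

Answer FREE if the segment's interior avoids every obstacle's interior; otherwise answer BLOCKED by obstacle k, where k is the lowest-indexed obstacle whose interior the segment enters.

BLOCKED by obstacle 1

Obstacle 1 [(1,5) (7,5) (11,6) (1,23)]:
  edge (1,5)–(7,5): clear
  edge (7,5)–(11,6): crosses AB
  edge (11,6)–(1,23): clear
  edge (1,23)–(1,5): crosses AB
  → BLOCKED
Obstacle 2 [(13,4) (24,5) (24,7) (23,18) (17,22)]:
  edge (13,4)–(24,5): clear
  edge (24,5)–(24,7): clear
  edge (24,7)–(23,18): clear
  edge (23,18)–(17,22): clear
  edge (17,22)–(13,4): clear
  midpoint (13/2,7) outside
  → clear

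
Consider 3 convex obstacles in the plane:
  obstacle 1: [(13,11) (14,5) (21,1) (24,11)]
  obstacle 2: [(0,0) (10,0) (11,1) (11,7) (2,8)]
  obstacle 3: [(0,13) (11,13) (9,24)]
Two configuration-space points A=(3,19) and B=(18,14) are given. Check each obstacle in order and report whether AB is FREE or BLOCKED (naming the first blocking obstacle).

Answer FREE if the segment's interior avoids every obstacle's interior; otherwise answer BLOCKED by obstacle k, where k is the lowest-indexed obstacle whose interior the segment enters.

BLOCKED by obstacle 3

Obstacle 1 [(13,11) (14,5) (21,1) (24,11)]:
  edge (13,11)–(14,5): clear
  edge (14,5)–(21,1): clear
  edge (21,1)–(24,11): clear
  edge (24,11)–(13,11): clear
  midpoint (21/2,33/2) outside
  → clear
Obstacle 2 [(0,0) (10,0) (11,1) (11,7) (2,8)]:
  edge (0,0)–(10,0): clear
  edge (10,0)–(11,1): clear
  edge (11,1)–(11,7): clear
  edge (11,7)–(2,8): clear
  edge (2,8)–(0,0): clear
  midpoint (21/2,33/2) outside
  → clear
Obstacle 3 [(0,13) (11,13) (9,24)]:
  edge (0,13)–(11,13): clear
  edge (11,13)–(9,24): crosses AB
  edge (9,24)–(0,13): crosses AB
  → BLOCKED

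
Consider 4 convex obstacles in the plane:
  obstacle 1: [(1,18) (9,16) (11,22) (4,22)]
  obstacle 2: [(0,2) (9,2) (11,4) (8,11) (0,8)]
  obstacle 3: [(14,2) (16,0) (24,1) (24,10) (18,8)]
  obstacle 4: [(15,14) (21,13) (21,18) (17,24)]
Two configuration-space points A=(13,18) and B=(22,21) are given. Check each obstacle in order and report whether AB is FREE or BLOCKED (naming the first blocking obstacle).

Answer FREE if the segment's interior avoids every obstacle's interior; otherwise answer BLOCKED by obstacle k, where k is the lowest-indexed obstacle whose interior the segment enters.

BLOCKED by obstacle 4

Obstacle 1 [(1,18) (9,16) (11,22) (4,22)]:
  edge (1,18)–(9,16): clear
  edge (9,16)–(11,22): clear
  edge (11,22)–(4,22): clear
  edge (4,22)–(1,18): clear
  midpoint (35/2,39/2) outside
  → clear
Obstacle 2 [(0,2) (9,2) (11,4) (8,11) (0,8)]:
  edge (0,2)–(9,2): clear
  edge (9,2)–(11,4): clear
  edge (11,4)–(8,11): clear
  edge (8,11)–(0,8): clear
  edge (0,8)–(0,2): clear
  midpoint (35/2,39/2) outside
  → clear
Obstacle 3 [(14,2) (16,0) (24,1) (24,10) (18,8)]:
  edge (14,2)–(16,0): clear
  edge (16,0)–(24,1): clear
  edge (24,1)–(24,10): clear
  edge (24,10)–(18,8): clear
  edge (18,8)–(14,2): clear
  midpoint (35/2,39/2) outside
  → clear
Obstacle 4 [(15,14) (21,13) (21,18) (17,24)]:
  edge (15,14)–(21,13): clear
  edge (21,13)–(21,18): clear
  edge (21,18)–(17,24): crosses AB
  edge (17,24)–(15,14): crosses AB
  → BLOCKED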